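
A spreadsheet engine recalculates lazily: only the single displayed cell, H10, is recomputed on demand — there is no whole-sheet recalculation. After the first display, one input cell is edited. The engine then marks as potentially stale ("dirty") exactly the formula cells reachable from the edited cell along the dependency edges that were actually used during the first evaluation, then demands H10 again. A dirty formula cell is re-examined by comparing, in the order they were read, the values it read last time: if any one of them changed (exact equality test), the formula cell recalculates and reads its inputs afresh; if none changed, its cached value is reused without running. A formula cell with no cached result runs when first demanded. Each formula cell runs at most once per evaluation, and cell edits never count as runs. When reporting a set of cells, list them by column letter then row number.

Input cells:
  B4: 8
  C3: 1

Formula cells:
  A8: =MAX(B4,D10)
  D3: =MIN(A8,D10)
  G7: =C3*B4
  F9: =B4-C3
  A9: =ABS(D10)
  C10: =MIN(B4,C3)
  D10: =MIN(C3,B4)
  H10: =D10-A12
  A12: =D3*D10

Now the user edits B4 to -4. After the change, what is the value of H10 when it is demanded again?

New value of H10: -20.

First evaluation (everything demanded from the output):
  D10 = MIN(1, 8) = 1
  A8 = MAX(8, 1) = 8
  D3 = MIN(8, 1) = 1
  A12 = 1 * 1 = 1
  H10 = 1 - 1 = 0

Propagation after the edit:
  D10: runs — B4 8->-4; result -4.
  A8: runs — B4 8->-4; D10 1->-4; result -4.
  D3: runs — A8 8->-4; D10 1->-4; result -4.
  A12: runs — D3 1->-4; D10 1->-4; result 16.
  H10: runs — D10 1->-4; A12 1->16; result -20.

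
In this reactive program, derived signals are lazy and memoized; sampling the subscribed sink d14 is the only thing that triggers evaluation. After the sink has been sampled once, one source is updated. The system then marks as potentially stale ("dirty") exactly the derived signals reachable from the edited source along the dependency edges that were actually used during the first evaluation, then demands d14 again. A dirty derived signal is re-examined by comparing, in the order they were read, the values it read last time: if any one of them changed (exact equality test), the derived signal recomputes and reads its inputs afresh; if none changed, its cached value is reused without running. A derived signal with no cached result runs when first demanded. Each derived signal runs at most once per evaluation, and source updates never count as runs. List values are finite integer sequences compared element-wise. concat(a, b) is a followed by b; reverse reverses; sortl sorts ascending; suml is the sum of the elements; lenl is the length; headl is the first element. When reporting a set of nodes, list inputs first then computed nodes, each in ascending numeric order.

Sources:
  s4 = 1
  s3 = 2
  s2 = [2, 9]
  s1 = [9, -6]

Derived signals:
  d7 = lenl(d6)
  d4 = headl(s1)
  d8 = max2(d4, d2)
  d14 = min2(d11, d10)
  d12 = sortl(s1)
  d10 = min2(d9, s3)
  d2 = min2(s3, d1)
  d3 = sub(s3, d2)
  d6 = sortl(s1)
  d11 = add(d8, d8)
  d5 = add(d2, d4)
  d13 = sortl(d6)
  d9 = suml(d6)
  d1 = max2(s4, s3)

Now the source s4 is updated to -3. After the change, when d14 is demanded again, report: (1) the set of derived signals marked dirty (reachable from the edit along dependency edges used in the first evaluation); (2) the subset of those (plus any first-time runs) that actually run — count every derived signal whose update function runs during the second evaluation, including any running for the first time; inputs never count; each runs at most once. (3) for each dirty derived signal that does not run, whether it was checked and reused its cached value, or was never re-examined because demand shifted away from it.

First demand of the output computes:
  d1 = max2(1, 2) = 2
  d2 = min2(2, 2) = 2
  d4 = headl([9, -6]) = 9
  d6 = sortl([9, -6]) = [-6, 9]
  d8 = max2(9, 2) = 9
  d9 = suml([-6, 9]) = 3
  d10 = min2(3, 2) = 2
  d11 = add(9, 9) = 18
  d14 = min2(18, 2) = 2

After the edit, cleaning proceeds:
  d1: a read changed (s4 1->-3) — executes, giving 2 — identical to its old value.
  d2: dirty, but its reads are unchanged (s3 unchanged, d1 unchanged); cached 2 stands.
  d8: dirty, but its reads are unchanged (d4 unchanged, d2 unchanged); cached 9 stands.
  d11: dirty, but its reads are unchanged (d8 unchanged, d8 unchanged); cached 18 stands.
  d14: dirty, but its reads are unchanged (d11 unchanged, d10 unchanged); cached 2 stands.

Note the absorption at d1: it re-runs yet its value is the same, leaving the output's value untouched.

The edit dirties: d1, d2, d8, d11, d14.
1 derived signals run: d1.
Cache hits after checking: d2, d8, d11, d14.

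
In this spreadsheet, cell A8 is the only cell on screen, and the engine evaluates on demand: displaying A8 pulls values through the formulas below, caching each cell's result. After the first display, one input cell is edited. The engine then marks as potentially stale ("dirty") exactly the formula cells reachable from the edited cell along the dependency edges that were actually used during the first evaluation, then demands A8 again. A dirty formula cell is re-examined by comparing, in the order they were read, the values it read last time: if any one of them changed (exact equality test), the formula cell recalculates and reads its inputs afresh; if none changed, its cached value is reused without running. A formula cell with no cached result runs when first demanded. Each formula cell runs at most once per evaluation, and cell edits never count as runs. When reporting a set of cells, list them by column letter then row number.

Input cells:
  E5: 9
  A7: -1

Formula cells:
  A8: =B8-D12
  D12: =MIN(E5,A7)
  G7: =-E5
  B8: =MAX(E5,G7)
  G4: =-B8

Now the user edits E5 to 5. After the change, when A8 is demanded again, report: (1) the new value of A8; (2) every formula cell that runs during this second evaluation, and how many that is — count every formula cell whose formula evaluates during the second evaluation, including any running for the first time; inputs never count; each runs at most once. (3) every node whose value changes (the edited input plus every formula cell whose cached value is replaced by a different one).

Initial pass — values computed on the first demand:
  D12 = MIN(9, -1) = -1
  G7 = -(9) = -9
  B8 = MAX(9, -9) = 9
  A8 = 9 - -1 = 10

Second demand — change propagation:
  D12: re-runs because E5 9->5; new result -1 (unchanged).
  G7: re-runs because E5 9->5; new result -5.
  B8: re-runs because E5 9->5; G7 -9->-5; new result 5.
  A8: re-runs because B8 9->5; new result 6.

A8 now evaluates to 6.
Run set: A8, B8, D12, G7 (4 run).
Changed values: A8, B8, E5, G7.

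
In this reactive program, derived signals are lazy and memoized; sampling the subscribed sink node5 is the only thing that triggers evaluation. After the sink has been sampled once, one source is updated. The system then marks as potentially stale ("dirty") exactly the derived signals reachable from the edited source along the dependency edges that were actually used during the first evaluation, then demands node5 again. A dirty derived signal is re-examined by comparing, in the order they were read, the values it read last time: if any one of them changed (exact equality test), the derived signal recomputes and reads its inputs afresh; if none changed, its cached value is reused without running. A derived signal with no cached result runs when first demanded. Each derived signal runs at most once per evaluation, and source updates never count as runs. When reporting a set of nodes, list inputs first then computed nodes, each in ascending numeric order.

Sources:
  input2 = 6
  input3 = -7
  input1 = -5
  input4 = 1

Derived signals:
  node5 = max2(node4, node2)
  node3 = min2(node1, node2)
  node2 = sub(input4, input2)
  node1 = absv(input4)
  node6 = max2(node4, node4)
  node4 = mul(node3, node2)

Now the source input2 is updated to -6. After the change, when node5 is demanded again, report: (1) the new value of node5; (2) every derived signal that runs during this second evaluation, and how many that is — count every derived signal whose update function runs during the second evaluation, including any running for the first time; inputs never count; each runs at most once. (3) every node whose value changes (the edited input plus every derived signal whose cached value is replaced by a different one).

Demanding node5 again yields 7.
4 derived signals run: node2, node3, node4, node5.
The nodes whose values change: input2, node2, node3, node4, node5.

First demand of the output computes:
  node1 = absv(1) = 1
  node2 = sub(1, 6) = -5
  node3 = min2(1, -5) = -5
  node4 = mul(-5, -5) = 25
  node5 = max2(25, -5) = 25

After the edit, cleaning proceeds:
  node2: a read changed (input2 6->-6) — executes, giving 7.
  node3: a read changed (node2 -5->7) — executes, giving 1.
  node4: a read changed (node3 -5->1; node2 -5->7) — executes, giving 7.
  node5: a read changed (node4 25->7; node2 -5->7) — executes, giving 7.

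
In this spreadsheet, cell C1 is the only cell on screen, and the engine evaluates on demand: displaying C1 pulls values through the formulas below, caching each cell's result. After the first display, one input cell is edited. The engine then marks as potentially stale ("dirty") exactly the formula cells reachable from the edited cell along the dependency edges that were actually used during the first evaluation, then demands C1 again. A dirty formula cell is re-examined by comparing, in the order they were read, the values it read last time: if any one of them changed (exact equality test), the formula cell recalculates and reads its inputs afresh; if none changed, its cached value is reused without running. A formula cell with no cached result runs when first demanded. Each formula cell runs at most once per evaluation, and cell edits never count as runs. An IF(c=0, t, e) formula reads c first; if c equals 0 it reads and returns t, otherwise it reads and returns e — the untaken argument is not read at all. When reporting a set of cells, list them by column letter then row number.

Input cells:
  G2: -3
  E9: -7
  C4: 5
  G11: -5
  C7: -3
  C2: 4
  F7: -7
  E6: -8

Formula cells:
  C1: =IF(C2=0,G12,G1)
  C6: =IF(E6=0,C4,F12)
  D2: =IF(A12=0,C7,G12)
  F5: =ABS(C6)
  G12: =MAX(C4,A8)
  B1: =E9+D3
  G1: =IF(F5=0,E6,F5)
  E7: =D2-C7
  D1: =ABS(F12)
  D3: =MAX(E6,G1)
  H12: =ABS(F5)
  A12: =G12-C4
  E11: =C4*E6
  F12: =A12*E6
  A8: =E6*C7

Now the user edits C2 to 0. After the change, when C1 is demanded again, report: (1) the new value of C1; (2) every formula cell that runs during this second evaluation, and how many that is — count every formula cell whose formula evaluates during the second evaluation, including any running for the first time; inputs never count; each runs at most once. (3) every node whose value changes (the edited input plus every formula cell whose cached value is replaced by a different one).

Initial pass — values computed on the first demand:
  A8 = -8 * -3 = 24
  G12 = MAX(5, 24) = 24
  A12 = 24 - 5 = 19
  F12 = 19 * -8 = -152
  C6 = IF(E6=0: E6=-8 -> else branch F12) = -152
  F5 = ABS(-152) = 152
  G1 = IF(F5=0: F5=152 -> else branch F5) = 152
  C1 = IF(C2=0: C2=4 -> else branch G1) = 152

Second demand — change propagation:
  C1: re-runs because C2 4->0; new result 24.

C1 now evaluates to 24.
Run set: C1 (1 run).
Changed values: C1, C2.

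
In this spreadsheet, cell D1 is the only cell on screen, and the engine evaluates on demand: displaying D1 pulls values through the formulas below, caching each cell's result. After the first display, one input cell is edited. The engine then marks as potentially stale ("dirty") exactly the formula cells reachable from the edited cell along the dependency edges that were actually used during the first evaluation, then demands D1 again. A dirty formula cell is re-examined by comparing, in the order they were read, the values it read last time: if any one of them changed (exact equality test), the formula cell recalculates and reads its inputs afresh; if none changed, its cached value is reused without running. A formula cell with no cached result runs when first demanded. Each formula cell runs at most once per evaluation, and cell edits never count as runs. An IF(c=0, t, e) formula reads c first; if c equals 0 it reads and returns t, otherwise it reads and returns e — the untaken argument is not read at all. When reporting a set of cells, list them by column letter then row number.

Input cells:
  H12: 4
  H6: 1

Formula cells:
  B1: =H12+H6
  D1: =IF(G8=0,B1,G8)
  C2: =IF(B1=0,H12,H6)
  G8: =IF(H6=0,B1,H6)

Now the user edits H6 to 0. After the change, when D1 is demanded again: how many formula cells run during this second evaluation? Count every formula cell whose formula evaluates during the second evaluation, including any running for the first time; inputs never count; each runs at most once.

Run set: B1, D1, G8 (3 run).
The important point: the flipped condition pulls in fresh nodes; B1 runs for the first time.

Initial pass — values computed on the first demand:
  G8 = IF(H6=0: H6=1 -> else branch H6) = 1
  D1 = IF(G8=0: G8=1 -> else branch G8) = 1

Second demand — change propagation:
  B1: newly demanded (no cache) — executes and yields 4.
  G8: re-runs because H6 1->0; H6 1->0; new result 4.
  D1: re-runs because G8 1->4; G8 1->4; new result 4.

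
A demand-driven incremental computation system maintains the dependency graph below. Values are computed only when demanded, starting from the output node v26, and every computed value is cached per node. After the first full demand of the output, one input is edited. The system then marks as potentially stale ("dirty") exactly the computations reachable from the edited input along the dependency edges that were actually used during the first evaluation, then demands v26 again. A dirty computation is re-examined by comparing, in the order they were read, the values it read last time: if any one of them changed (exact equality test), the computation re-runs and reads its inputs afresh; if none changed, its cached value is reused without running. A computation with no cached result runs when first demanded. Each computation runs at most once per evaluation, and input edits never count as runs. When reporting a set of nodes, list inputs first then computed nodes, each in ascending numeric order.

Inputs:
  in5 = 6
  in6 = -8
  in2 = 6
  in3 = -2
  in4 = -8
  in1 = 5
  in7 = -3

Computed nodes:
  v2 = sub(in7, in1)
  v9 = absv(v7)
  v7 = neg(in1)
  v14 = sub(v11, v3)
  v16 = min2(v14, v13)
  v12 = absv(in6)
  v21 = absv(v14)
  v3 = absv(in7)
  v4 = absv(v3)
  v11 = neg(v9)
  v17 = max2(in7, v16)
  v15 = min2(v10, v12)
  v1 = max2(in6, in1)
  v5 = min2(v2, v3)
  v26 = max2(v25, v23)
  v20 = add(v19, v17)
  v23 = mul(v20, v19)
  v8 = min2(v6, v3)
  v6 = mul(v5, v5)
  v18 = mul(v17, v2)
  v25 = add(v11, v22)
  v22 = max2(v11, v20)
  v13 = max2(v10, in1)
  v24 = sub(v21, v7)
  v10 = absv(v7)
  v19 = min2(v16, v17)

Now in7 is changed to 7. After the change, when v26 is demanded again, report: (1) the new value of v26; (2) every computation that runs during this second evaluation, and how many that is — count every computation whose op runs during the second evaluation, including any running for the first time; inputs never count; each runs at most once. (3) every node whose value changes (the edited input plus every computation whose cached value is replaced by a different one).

New value of v26: 60.
Computations that run: v3, v14, v16, v17, v19, v20, v22, v23, v26 — 9 in total.
Values that change: in7, v3, v14, v16, v17, v19, v20, v23, v26.
Key observation: the cutoff stops propagation at v25 — its inputs' values are unchanged, so it reuses its cache.

First evaluation (everything demanded from the output):
  v3 = absv(-3) = 3
  v7 = neg(5) = -5
  v9 = absv(-5) = 5
  v10 = absv(-5) = 5
  v11 = neg(5) = -5
  v13 = max2(5, 5) = 5
  v14 = sub(-5, 3) = -8
  v16 = min2(-8, 5) = -8
  v17 = max2(-3, -8) = -3
  v19 = min2(-8, -3) = -8
  v20 = add(-8, -3) = -11
  v22 = max2(-5, -11) = -5
  v23 = mul(-11, -8) = 88
  v25 = add(-5, -5) = -10
  v26 = max2(-10, 88) = 88

Propagation after the edit:
  v3: runs — in7 -3->7; result 7.
  v14: runs — v3 3->7; result -12.
  v16: runs — v14 -8->-12; result -12.
  v17: runs — in7 -3->7; v16 -8->-12; result 7.
  v19: runs — v16 -8->-12; v17 -3->7; result -12.
  v20: runs — v19 -8->-12; v17 -3->7; result -5.
  v22: runs — v20 -11->-5; result -5 (same value as before).
  v23: runs — v20 -11->-5; v19 -8->-12; result 60.
  v25: checked — values it read are unchanged (v11 unchanged, v22 unchanged); reused cached -10 without running.
  v26: runs — v23 88->60; result 60.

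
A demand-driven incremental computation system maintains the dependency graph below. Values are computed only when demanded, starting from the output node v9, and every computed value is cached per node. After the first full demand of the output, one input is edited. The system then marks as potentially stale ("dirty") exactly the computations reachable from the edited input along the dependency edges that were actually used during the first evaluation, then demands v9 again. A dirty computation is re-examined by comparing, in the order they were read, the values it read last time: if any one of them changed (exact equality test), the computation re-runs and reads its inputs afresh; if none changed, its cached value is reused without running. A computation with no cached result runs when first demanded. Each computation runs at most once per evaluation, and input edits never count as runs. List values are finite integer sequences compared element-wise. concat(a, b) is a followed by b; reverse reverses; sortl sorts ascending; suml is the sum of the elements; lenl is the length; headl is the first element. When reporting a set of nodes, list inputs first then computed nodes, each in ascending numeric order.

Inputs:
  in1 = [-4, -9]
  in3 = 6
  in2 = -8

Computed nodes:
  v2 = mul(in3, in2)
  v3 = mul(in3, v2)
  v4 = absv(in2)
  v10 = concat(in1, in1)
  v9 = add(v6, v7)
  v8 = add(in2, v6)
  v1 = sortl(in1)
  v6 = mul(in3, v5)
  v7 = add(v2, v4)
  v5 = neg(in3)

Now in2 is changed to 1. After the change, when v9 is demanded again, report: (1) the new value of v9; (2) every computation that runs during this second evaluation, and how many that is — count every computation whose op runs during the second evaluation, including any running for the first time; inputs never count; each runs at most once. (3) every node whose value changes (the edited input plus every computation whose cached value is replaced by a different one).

First evaluation (everything demanded from the output):
  v2 = mul(6, -8) = -48
  v4 = absv(-8) = 8
  v5 = neg(6) = -6
  v6 = mul(6, -6) = -36
  v7 = add(-48, 8) = -40
  v9 = add(-36, -40) = -76

Propagation after the edit:
  v2: runs — in2 -8->1; result 6.
  v4: runs — in2 -8->1; result 1.
  v7: runs — v2 -48->6; v4 8->1; result 7.
  v9: runs — v7 -40->7; result -29.

New value of v9: -29.
Computations that run: v2, v4, v7, v9 — 4 in total.
Values that change: in2, v2, v4, v7, v9.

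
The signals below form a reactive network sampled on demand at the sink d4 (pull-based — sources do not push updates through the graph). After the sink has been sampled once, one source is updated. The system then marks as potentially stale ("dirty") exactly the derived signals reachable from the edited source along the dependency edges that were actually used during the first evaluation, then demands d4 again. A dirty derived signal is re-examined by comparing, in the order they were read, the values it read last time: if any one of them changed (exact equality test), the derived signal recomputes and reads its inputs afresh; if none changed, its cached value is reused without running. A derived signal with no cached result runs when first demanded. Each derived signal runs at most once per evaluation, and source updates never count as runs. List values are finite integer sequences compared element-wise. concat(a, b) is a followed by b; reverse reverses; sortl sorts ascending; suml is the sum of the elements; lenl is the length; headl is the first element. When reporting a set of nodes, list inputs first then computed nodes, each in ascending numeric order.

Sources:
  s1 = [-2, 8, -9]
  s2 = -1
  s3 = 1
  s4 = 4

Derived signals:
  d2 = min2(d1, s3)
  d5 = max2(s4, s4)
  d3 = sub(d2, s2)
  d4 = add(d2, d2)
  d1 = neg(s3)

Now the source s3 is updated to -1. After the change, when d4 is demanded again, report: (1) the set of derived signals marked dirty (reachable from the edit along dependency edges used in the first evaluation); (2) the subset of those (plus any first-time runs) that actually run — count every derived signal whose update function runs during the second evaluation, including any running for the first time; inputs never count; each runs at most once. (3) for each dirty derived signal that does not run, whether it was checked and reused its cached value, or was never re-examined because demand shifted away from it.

Initial pass — values computed on the first demand:
  d1 = neg(1) = -1
  d2 = min2(-1, 1) = -1
  d4 = add(-1, -1) = -2

Second demand — change propagation:
  d1: re-runs because s3 1->-1; new result 1.
  d2: re-runs because d1 -1->1; s3 1->-1; new result -1 (unchanged).
  d4: re-examined; everything it read last time is the same (d2 unchanged, d2 unchanged) — cache -2 kept, no run.

The important point: d2 recomputes to an identical value, and the output ends up unchanged.

Dirty set: d1, d2, d4.
Run set: d1, d2 (2 run).
Re-examined without running (cache reused): d4.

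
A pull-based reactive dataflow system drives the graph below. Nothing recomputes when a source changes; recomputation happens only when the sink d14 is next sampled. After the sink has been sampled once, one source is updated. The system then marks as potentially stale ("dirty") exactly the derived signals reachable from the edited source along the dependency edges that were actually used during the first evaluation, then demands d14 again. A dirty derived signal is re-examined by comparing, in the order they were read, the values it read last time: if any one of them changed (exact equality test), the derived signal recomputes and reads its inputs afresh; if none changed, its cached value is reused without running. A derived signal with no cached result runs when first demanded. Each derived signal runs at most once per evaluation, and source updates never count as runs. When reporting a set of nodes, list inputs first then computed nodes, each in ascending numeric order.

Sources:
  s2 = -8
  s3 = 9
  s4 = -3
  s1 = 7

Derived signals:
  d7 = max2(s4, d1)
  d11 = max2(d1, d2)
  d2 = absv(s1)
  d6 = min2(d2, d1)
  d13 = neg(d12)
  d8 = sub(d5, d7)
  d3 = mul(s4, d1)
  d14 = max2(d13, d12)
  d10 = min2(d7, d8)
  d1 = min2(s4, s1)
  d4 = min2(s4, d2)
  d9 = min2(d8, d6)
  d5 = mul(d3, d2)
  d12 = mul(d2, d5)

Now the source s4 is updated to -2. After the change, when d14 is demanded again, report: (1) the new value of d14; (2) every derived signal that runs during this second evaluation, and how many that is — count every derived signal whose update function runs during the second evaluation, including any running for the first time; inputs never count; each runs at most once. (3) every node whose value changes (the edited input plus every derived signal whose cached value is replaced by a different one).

First evaluation (everything demanded from the output):
  d1 = min2(-3, 7) = -3
  d2 = absv(7) = 7
  d3 = mul(-3, -3) = 9
  d5 = mul(9, 7) = 63
  d12 = mul(7, 63) = 441
  d13 = neg(441) = -441
  d14 = max2(-441, 441) = 441

Propagation after the edit:
  d1: runs — s4 -3->-2; result -2.
  d3: runs — s4 -3->-2; d1 -3->-2; result 4.
  d5: runs — d3 9->4; result 28.
  d12: runs — d5 63->28; result 196.
  d13: runs — d12 441->196; result -196.
  d14: runs — d13 -441->-196; d12 441->196; result 196.

New value of d14: 196.
Derived signals that run: d1, d3, d5, d12, d13, d14 — 6 in total.
Values that change: s4, d1, d3, d5, d12, d13, d14.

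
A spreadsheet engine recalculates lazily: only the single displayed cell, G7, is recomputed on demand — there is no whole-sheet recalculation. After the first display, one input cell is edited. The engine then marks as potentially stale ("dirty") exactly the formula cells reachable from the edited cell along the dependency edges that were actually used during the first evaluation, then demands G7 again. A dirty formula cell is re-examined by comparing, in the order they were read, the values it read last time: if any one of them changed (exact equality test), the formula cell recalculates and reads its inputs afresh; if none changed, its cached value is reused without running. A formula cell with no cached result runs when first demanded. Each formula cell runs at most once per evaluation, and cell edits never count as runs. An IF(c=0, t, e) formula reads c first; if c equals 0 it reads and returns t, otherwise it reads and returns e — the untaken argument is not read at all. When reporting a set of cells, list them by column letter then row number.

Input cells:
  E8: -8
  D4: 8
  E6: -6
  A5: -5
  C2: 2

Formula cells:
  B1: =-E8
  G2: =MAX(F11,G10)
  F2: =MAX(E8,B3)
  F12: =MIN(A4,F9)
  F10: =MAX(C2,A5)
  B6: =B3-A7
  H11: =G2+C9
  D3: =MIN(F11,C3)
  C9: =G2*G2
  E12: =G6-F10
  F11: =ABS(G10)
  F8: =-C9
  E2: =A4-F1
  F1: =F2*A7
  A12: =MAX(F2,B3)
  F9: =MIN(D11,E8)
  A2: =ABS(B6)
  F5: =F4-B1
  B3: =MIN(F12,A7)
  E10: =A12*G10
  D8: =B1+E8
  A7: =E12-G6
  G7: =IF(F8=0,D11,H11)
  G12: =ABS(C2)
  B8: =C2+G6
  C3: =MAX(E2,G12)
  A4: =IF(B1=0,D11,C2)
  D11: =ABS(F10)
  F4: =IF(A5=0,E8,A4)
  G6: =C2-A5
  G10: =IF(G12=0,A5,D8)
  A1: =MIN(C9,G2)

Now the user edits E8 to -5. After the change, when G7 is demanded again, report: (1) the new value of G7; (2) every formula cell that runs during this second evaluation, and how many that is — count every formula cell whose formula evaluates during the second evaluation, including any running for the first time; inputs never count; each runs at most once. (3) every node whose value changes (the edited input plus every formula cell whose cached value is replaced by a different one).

First evaluation (everything demanded from the output):
  B1 = -(-8) = 8
  D8 = 8 + -8 = 0
  F10 = MAX(2, -5) = 2
  D11 = ABS(2) = 2
  G12 = ABS(2) = 2
  G10 = IF(G12=0: G12=2 -> else branch D8) = 0
  F11 = ABS(0) = 0
  G2 = MAX(0, 0) = 0
  C9 = 0 * 0 = 0
  F8 = -(0) = 0
  G7 = IF(F8=0: F8=0 -> then branch D11) = 2

Propagation after the edit:
  B1: runs — E8 -8->-5; result 5.
  D8: runs — B1 8->5; E8 -8->-5; result 0 (same value as before).
  G10: checked — values it read are unchanged (G12 unchanged, D8 unchanged); reused cached 0 without running.
  F11: checked — values it read are unchanged (G10 unchanged); reused cached 0 without running.
  G2: checked — values it read are unchanged (F11 unchanged, G10 unchanged); reused cached 0 without running.
  C9: checked — values it read are unchanged (G2 unchanged, G2 unchanged); reused cached 0 without running.
  F8: checked — values it read are unchanged (C9 unchanged); reused cached 0 without running.
  G7: checked — values it read are unchanged (F8 unchanged, D11 unchanged); reused cached 2 without running.

Key observation: the change is absorbed at D8 — it re-runs but produces the same value, and the output's value is unchanged.

New value of G7: 2.
Formula cells that run: B1, D8 — 2 in total.
Values that change: B1, E8.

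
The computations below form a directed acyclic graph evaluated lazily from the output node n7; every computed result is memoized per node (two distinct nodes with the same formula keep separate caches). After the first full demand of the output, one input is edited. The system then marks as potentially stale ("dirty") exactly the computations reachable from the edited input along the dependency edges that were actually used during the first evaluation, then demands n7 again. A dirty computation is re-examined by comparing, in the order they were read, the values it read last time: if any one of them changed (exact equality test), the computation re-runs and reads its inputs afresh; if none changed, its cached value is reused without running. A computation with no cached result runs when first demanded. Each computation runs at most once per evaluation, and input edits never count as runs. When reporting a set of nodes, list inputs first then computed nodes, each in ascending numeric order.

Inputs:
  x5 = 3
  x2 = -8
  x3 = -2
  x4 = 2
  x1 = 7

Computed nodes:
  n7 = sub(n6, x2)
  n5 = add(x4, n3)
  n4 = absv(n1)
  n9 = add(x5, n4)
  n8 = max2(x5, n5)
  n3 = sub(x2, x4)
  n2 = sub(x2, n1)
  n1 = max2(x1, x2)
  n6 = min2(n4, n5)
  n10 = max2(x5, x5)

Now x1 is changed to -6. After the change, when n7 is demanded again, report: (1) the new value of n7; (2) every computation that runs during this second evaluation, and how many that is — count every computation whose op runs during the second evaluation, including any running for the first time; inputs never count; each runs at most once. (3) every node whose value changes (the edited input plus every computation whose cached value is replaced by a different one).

First demand of the output computes:
  n1 = max2(7, -8) = 7
  n3 = sub(-8, 2) = -10
  n4 = absv(7) = 7
  n5 = add(2, -10) = -8
  n6 = min2(7, -8) = -8
  n7 = sub(-8, -8) = 0

After the edit, cleaning proceeds:
  n1: a read changed (x1 7->-6) — executes, giving -6.
  n4: a read changed (n1 7->-6) — executes, giving 6.
  n6: a read changed (n4 7->6) — executes, giving -8 — identical to its old value.
  n7: dirty, but its reads are unchanged (n6 unchanged, x2 unchanged); cached 0 stands.

Note the absorption at n6: it re-runs yet its value is the same, leaving the output's value untouched.

Demanding n7 again yields 0.
3 computations run: n1, n4, n6.
The nodes whose values change: x1, n1, n4.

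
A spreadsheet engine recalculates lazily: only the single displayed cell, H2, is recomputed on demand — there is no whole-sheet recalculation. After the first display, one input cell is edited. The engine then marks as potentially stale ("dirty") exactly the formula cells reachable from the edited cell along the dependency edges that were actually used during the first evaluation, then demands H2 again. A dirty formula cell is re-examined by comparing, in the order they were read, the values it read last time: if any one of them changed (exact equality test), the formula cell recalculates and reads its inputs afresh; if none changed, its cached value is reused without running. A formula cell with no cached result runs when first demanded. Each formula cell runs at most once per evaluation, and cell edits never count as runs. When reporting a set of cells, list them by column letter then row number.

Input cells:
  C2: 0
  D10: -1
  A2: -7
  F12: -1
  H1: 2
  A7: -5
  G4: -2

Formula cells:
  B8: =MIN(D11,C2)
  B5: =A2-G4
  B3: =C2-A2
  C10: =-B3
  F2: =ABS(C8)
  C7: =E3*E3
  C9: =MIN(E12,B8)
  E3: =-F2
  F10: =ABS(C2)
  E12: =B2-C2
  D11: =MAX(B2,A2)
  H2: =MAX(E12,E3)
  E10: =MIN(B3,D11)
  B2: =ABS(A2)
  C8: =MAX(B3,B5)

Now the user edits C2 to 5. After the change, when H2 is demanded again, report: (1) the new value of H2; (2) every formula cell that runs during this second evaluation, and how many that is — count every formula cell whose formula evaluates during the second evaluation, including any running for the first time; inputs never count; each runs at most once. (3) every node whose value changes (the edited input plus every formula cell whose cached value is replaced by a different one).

New value of H2: 2.
Formula cells that run: B3, C8, E3, E12, F2, H2 — 6 in total.
Values that change: B3, C2, C8, E3, E12, F2, H2.

First evaluation (everything demanded from the output):
  B2 = ABS(-7) = 7
  B3 = 0 - -7 = 7
  B5 = -7 - -2 = -5
  C8 = MAX(7, -5) = 7
  E12 = 7 - 0 = 7
  F2 = ABS(7) = 7
  E3 = -(7) = -7
  H2 = MAX(7, -7) = 7

Propagation after the edit:
  B3: runs — C2 0->5; result 12.
  C8: runs — B3 7->12; result 12.
  E12: runs — C2 0->5; result 2.
  F2: runs — C8 7->12; result 12.
  E3: runs — F2 7->12; result -12.
  H2: runs — E12 7->2; E3 -7->-12; result 2.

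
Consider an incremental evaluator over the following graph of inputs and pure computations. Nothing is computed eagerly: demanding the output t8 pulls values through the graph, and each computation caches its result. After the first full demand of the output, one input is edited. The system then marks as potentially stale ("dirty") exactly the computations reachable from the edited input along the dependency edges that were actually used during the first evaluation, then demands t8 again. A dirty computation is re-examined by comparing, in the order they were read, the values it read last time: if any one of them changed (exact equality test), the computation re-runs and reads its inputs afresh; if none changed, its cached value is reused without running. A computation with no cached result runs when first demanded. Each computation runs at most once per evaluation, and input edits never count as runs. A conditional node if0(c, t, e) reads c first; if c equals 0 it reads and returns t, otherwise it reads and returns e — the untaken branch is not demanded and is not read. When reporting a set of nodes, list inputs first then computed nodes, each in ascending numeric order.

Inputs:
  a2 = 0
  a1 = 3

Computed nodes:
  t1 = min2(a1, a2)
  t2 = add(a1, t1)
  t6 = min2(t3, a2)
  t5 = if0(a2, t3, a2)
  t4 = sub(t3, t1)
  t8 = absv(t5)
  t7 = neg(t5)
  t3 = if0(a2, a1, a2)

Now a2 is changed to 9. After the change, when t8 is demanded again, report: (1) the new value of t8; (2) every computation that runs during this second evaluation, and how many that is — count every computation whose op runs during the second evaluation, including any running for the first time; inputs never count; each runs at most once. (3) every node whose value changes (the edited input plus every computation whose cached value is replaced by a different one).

Initial pass — values computed on the first demand:
  t3 = if0(a2=0 -> then branch a1) = 3
  t5 = if0(a2=0 -> then branch t3) = 3
  t8 = absv(3) = 3

Second demand — change propagation:
  t3: dirty yet unreached — the second evaluation never asks for it.
  t5: re-runs because a2 0->9; new result 9.
  t8: re-runs because t5 3->9; new result 9.

The important point: the flipped condition redirects demand; t3 is left stale, never re-checked.

t8 now evaluates to 9.
Run set: t5, t8 (2 run).
Changed values: a2, t5, t8.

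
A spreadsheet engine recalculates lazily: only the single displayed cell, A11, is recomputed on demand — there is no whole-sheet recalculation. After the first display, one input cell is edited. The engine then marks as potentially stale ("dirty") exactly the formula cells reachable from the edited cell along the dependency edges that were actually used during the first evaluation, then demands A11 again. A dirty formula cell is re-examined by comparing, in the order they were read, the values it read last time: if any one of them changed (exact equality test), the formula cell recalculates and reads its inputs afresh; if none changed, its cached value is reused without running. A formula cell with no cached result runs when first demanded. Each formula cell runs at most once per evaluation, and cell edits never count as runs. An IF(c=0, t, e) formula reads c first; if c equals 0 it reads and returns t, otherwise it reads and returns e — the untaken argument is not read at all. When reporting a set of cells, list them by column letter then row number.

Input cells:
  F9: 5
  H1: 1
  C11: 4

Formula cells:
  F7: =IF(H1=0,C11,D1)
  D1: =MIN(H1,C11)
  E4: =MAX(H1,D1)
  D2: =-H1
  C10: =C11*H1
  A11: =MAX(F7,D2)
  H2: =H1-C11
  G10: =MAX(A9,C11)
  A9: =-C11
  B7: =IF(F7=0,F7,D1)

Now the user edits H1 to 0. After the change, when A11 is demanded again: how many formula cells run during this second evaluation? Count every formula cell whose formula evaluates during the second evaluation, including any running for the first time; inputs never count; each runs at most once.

First evaluation (everything demanded from the output):
  D1 = MIN(1, 4) = 1
  D2 = -(1) = -1
  F7 = IF(H1=0: H1=1 -> else branch D1) = 1
  A11 = MAX(1, -1) = 1

Propagation after the edit:
  D1: marked dirty but never re-examined — demand shifted away from it.
  D2: runs — H1 1->0; result 0.
  F7: runs — H1 1->0; result 4.
  A11: runs — F7 1->4; D2 -1->0; result 4.

Key observation: a condition flipped, so demand moved to the other branch — D1 is never re-examined.

Formula cells that run: A11, D2, F7 — 3 in total.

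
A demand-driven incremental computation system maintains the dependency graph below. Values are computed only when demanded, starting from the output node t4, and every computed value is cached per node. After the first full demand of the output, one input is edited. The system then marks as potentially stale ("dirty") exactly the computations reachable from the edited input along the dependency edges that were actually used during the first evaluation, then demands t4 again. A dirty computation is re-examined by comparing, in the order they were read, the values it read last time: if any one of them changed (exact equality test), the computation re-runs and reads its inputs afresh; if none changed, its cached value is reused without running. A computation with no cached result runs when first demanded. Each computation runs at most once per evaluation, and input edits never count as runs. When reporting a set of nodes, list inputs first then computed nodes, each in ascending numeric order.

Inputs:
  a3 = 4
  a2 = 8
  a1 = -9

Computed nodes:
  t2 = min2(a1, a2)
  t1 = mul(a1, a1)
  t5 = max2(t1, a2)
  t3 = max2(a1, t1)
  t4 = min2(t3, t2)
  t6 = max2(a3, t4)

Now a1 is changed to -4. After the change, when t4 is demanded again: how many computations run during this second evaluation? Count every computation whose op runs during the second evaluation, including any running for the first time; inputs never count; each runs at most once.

First evaluation (everything demanded from the output):
  t1 = mul(-9, -9) = 81
  t2 = min2(-9, 8) = -9
  t3 = max2(-9, 81) = 81
  t4 = min2(81, -9) = -9

Propagation after the edit:
  t1: runs — a1 -9->-4; a1 -9->-4; result 16.
  t2: runs — a1 -9->-4; result -4.
  t3: runs — a1 -9->-4; t1 81->16; result 16.
  t4: runs — t3 81->16; t2 -9->-4; result -4.

Computations that run: t1, t2, t3, t4 — 4 in total.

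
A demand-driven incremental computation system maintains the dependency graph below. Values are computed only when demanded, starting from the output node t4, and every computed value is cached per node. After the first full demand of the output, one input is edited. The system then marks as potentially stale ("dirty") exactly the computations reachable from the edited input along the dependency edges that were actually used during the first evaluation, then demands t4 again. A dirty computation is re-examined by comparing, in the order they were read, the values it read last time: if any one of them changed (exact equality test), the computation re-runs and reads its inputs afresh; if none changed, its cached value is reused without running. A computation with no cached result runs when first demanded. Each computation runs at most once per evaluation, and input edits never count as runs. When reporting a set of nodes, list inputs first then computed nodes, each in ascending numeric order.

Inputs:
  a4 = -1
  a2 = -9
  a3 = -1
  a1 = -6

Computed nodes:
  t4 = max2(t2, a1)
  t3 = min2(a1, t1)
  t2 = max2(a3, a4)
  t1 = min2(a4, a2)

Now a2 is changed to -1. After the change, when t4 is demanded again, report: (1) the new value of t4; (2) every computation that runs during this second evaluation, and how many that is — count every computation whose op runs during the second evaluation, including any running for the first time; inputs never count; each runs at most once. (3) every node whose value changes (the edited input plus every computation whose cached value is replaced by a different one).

New value of t4: -1.
Computations that run: none — 0 in total.
Values that change: a2.
Key observation: a2 is never demanded by the output, so the edit triggers no recomputation at all.

First evaluation (everything demanded from the output):
  t2 = max2(-1, -1) = -1
  t4 = max2(-1, -6) = -1

Propagation after the edit:
  a2 feeds no computation that the output demands — nothing is marked dirty and nothing runs.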